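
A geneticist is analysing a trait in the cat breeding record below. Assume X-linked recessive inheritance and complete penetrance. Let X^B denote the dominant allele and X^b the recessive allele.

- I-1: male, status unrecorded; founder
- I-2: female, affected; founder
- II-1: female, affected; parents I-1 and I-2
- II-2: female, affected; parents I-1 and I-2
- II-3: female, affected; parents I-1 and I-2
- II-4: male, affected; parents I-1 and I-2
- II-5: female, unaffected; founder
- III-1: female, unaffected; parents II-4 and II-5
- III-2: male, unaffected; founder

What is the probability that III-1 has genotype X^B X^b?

1

III-1 is unaffected so carries B and received b from II-4 (X^b Y), so III-1 is X^B X^b, giving P(X^B X^b) = 1.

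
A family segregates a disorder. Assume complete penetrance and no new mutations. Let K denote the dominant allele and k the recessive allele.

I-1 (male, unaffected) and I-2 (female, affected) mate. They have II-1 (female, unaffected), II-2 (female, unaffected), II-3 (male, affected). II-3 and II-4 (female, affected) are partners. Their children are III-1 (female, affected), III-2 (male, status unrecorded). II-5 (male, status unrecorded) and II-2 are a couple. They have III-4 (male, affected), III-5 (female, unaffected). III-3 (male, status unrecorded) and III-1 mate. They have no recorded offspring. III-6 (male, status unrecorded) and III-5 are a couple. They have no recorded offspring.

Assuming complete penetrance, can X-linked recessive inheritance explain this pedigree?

Yes

A consistent assignment under X-linked recessive exists: I-1 X^K Y, I-2 X^k X^k, II-1 X^K X^k, II-2 X^K X^k, II-3 X^k Y, II-4 X^k X^k, II-5 X^K Y, III-1 X^k X^k, III-2 X^k Y, III-3 X^K Y, III-4 X^k Y, III-5 X^K X^K, III-6 X^K Y.
In this assignment every recorded phenotype matches its genotype and every non-founder's genotype is obtainable from its parents' genotypes, so the pedigree is consistent.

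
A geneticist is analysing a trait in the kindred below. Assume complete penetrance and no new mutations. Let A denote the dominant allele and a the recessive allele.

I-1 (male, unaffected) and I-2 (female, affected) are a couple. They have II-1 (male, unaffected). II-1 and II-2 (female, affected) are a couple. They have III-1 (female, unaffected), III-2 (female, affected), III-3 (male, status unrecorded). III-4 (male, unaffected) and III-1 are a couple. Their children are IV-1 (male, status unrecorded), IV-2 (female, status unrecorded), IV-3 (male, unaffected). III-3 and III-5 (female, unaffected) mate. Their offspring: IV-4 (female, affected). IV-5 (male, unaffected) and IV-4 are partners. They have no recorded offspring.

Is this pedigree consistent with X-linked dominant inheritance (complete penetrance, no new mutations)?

Yes

A consistent assignment under X-linked dominant exists: I-1 X^a Y, I-2 X^A X^a, II-1 X^a Y, II-2 X^A X^a, III-1 X^a X^a, III-2 X^A X^a, III-3 X^A Y, III-4 X^a Y, III-5 X^a X^a, IV-1 X^a Y, IV-2 X^a X^a, IV-3 X^a Y, IV-4 X^A X^a, IV-5 X^a Y.
In this assignment every recorded phenotype matches its genotype and every non-founder's genotype is obtainable from its parents' genotypes, so the pedigree is consistent.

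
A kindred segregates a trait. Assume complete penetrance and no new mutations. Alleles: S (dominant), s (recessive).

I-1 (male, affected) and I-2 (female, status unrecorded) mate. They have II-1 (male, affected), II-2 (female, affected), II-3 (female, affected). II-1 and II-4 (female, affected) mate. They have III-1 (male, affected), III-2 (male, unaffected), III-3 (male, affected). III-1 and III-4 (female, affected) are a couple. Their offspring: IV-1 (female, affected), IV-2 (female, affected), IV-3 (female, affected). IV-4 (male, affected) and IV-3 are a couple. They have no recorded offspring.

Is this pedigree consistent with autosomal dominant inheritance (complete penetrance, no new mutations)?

Yes

A consistent assignment under autosomal dominant exists: I-1 SS, I-2 Ss, II-1 Ss, II-2 SS, II-3 SS, II-4 Ss, III-1 SS, III-2 ss, III-3 SS, III-4 SS, IV-1 SS, IV-2 SS, IV-3 SS, IV-4 SS.
In this assignment every recorded phenotype matches its genotype and every non-founder's genotype is obtainable from its parents' genotypes, so the pedigree is consistent.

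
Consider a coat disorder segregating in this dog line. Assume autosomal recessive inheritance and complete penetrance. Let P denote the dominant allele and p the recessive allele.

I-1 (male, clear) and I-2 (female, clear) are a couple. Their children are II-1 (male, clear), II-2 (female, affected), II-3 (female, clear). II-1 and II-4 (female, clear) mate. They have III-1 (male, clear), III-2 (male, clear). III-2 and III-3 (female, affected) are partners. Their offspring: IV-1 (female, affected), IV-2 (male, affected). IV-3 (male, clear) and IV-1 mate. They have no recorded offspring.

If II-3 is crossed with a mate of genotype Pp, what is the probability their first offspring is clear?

I-1 is clear so carries P and passed p to II-2 (pp), so I-1 is Pp.
I-2 is clear so carries P and passed p to II-2 (pp), so I-2 is Pp.
II-3 is a clear offspring of I-1 (Pp) × I-2 (Pp), whose cross gives 1/4 PP : 1/2 Pp : 1/4 pp; conditioning on being clear, II-3 is PP with probability 1/3, Pp with probability 2/3.
Summing over parental genotype combinations, P(offspring is clear) = 1/3·1 + 2/3·3/4 = 5/6.

5/6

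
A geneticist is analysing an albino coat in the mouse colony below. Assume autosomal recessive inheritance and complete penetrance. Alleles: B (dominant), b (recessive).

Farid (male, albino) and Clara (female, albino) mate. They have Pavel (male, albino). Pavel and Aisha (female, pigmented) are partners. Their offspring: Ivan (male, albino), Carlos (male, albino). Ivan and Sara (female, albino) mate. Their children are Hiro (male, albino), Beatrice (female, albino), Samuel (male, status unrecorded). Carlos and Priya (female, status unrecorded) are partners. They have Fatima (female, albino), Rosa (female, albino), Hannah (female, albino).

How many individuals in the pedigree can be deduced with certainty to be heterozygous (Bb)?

Obligate heterozygotes: Aisha is pigmented so carries B and passed b to Ivan (bb), so Aisha is Bb.
Every other individual is either homozygous by phenotype or has at least one consistent homozygous assignment, so the count is 1.

1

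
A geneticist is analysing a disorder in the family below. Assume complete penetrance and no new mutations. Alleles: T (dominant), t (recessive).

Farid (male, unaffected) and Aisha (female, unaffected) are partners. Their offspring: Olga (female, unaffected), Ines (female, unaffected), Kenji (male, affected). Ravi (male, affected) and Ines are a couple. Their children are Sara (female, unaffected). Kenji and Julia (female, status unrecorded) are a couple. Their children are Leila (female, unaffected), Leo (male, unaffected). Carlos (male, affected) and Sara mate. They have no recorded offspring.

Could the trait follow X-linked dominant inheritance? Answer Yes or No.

Under X-linked dominant, Kenji (affected, male) cannot arise from Farid (unaffected) × Aisha (unaffected).

No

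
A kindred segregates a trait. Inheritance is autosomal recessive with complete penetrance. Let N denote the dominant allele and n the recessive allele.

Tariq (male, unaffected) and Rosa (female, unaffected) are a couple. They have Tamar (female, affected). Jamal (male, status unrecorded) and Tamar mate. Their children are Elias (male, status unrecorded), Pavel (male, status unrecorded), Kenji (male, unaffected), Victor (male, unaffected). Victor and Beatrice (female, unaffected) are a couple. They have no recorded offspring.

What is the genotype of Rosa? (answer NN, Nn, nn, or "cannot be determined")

From phenotype alone, Rosa is NN or Nn.
Rosa is unaffected so carries N and passed n to Tamar (nn), so Rosa is Nn.

Nn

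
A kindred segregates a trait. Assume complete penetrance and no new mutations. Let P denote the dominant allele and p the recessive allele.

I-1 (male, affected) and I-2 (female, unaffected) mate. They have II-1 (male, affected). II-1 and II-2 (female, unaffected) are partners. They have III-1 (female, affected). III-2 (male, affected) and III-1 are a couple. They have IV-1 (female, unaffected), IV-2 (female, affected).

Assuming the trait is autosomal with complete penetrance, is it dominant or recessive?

III-2 and III-1 are both affected yet have an unaffected child IV-1. Under a recessive model two affected parents are homozygous and every child would be affected, so the trait cannot be recessive.

dominant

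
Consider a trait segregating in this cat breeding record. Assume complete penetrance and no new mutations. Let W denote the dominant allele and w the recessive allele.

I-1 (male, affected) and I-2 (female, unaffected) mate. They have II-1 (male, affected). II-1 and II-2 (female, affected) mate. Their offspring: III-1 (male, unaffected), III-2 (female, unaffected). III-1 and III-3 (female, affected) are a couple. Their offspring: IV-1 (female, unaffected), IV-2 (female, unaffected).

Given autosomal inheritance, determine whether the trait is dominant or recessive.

dominant

II-1 and II-2 are both affected yet have an unaffected child III-1. Under a recessive model two affected parents are homozygous and every child would be affected, so the trait cannot be recessive.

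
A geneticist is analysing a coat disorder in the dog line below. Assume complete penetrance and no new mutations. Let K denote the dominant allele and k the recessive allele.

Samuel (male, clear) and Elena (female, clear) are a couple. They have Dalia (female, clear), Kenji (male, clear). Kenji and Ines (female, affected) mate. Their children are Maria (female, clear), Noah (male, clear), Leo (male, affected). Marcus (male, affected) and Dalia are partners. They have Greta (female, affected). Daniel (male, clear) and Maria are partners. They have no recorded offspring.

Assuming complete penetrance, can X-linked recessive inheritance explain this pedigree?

No

Under X-linked recessive, Noah (clear, male) cannot arise from Kenji (clear) × Ines (affected).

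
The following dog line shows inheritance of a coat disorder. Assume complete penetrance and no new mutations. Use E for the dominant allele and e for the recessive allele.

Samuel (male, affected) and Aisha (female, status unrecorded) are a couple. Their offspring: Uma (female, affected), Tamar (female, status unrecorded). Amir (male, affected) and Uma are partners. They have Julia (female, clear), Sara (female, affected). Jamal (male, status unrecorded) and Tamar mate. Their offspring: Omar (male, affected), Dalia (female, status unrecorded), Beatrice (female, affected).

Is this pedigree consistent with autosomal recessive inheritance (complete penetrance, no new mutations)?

No

Under autosomal recessive, Julia (clear, female) cannot arise from Amir (affected) × Uma (affected).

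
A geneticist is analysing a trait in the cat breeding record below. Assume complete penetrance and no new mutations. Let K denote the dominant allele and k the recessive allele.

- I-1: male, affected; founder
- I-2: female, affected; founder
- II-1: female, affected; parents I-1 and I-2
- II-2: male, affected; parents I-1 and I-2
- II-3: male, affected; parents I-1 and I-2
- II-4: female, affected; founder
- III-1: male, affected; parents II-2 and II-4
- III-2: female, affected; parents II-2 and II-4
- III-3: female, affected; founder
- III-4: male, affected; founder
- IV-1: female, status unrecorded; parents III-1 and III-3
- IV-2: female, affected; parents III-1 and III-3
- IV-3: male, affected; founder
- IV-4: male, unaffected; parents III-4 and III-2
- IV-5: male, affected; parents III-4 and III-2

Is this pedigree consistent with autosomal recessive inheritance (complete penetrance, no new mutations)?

Under autosomal recessive, IV-4 (unaffected, male) cannot arise from III-4 (affected) × III-2 (affected).

No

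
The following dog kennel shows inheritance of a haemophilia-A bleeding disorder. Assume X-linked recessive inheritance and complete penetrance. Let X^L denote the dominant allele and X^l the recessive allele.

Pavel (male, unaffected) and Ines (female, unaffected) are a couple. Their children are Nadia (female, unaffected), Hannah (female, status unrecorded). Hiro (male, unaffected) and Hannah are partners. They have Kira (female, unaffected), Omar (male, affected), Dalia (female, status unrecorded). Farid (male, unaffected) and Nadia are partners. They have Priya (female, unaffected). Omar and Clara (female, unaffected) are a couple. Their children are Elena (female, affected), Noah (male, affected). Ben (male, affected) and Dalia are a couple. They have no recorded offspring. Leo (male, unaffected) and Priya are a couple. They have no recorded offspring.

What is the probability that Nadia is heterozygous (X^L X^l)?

Pavel is unaffected, so Pavel is X^L Y.
Ines is unaffected so carries L and passed l to Hannah (X^L X^l, whose L came from Pavel), so Ines is X^L X^l.
Their cross gives offspring ratios 1/2 X^L X^L : 1/2 X^L X^l. Conditioning on Nadia being unaffected, P(X^L X^l) = 1/2 / 1 = 1/2 before taking Nadia's own offspring into account.
Farid is unaffected, so Farid is X^L Y.
Nadia's offspring (Priya) would show their recorded status with the same probability whether Nadia is X^L X^l or X^L X^L, so they carry no information and P(X^L X^l) = 1/2.

1/2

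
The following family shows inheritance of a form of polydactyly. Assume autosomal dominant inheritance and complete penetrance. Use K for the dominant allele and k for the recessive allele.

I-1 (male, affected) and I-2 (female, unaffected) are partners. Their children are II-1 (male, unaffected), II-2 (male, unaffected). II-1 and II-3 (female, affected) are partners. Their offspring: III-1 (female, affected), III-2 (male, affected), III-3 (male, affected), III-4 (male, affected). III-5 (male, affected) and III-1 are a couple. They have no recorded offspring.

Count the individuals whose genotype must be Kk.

5

Obligate heterozygotes: I-1 is affected so carries K and passed k to II-1 (kk), so I-1 is Kk; III-1 is affected so carries K and received k from II-1 (kk), so III-1 is Kk; III-2 is affected so carries K and received k from II-1 (kk), so III-2 is Kk; III-3 is affected so carries K and received k from II-1 (kk), so III-3 is Kk; III-4 is affected so carries K and received k from II-1 (kk), so III-4 is Kk.
Every other individual is either homozygous by phenotype or has at least one consistent homozygous assignment, so the count is 5.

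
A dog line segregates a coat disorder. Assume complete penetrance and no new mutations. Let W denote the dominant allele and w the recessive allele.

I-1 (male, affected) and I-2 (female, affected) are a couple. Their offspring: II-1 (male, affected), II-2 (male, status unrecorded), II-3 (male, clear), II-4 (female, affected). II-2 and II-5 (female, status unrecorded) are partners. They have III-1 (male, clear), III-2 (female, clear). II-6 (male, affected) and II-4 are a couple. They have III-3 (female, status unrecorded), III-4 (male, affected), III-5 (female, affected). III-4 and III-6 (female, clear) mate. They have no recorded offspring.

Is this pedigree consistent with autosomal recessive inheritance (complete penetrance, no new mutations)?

Under autosomal recessive, II-3 (clear, male) cannot arise from I-1 (affected) × I-2 (affected).

No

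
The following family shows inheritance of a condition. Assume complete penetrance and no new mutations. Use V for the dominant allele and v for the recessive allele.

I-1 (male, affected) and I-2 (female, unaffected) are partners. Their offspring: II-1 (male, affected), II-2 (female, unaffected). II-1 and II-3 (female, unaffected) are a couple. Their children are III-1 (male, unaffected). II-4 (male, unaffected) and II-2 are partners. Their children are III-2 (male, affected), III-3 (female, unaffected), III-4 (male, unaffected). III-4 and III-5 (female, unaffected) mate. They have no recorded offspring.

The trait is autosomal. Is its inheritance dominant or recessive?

II-4 and II-2 are both unaffected yet have an affected child III-2. Under dominance, an affected child requires at least one affected parent, so the trait cannot be dominant.

recessive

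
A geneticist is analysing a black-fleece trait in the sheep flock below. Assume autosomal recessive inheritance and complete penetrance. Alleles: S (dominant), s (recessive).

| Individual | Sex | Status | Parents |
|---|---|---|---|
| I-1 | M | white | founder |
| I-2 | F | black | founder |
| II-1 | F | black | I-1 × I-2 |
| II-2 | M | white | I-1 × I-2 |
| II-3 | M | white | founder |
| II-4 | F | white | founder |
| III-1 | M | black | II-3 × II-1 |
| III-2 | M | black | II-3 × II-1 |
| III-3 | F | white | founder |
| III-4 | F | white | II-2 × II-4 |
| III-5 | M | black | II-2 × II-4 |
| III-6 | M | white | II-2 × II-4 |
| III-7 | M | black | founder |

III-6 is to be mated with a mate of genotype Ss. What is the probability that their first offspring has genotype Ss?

1/2

II-2 is white so carries S and received s from I-2 (ss), so II-2 is Ss.
II-4 is white so carries S and passed s to III-5 (ss), so II-4 is Ss.
III-6 is a white offspring of II-2 (Ss) × II-4 (Ss), whose cross gives 1/4 SS : 1/2 Ss : 1/4 ss; conditioning on being white, III-6 is SS with probability 1/3, Ss with probability 2/3.
Summing over parental genotype combinations, P(offspring has genotype Ss) = 1/3·1/2 + 2/3·1/2 = 1/2.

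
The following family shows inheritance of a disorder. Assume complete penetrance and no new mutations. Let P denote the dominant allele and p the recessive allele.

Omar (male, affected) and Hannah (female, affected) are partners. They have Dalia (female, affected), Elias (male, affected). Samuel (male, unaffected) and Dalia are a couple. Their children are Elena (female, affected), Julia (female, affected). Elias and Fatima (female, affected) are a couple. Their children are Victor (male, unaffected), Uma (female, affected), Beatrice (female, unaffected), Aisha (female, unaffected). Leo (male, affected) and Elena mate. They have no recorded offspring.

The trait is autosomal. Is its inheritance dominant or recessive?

dominant

Elias and Fatima are both affected yet have an unaffected child Victor. Under a recessive model two affected parents are homozygous and every child would be affected, so the trait cannot be recessive.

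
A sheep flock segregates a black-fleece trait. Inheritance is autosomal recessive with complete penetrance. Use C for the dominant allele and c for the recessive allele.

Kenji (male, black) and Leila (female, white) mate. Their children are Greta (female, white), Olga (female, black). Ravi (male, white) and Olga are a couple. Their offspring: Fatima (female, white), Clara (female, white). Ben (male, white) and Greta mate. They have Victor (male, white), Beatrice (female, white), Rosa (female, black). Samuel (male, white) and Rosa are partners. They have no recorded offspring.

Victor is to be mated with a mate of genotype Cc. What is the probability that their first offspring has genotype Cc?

1/2

Ben is white so carries C and passed c to Rosa (cc), so Ben is Cc.
Greta is white so carries C and received c from Kenji (cc), so Greta is Cc.
Victor is a white offspring of Ben (Cc) × Greta (Cc), whose cross gives 1/4 CC : 1/2 Cc : 1/4 cc; conditioning on being white, Victor is CC with probability 1/3, Cc with probability 2/3.
Summing over parental genotype combinations, P(offspring has genotype Cc) = 1/3·1/2 + 2/3·1/2 = 1/2.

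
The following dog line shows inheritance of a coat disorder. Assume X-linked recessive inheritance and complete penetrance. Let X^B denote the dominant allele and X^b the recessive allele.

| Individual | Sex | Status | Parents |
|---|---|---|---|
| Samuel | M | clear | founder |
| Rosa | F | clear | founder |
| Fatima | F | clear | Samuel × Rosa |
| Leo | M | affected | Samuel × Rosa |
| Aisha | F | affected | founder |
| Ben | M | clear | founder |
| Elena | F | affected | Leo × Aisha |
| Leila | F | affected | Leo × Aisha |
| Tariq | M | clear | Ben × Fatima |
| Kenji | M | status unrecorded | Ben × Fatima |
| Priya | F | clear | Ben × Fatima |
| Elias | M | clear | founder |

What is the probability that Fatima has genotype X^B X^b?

Samuel is clear, so Samuel is X^B Y.
Rosa is clear so carries B and passed b to Leo (X^b Y), so Rosa is X^B X^b.
Their cross gives offspring ratios 1/2 X^B X^B : 1/2 X^B X^b. Conditioning on Fatima being clear, P(X^B X^b) = 1/2 / 1 = 1/2 before taking Fatima's own offspring into account.
Ben is clear, so Ben is X^B Y.
Now use Fatima's offspring. Probability of each recorded status — clear son Tariq: 1/2 if Fatima is X^B X^b, 1 if X^B X^B. (Kenji, Priya: equally likely either way, so uninformative.)
Bayes: P(X^B X^b) = 1/2·1/2 / (1/2·1/2 + 1/2·1) = 1/3.

1/3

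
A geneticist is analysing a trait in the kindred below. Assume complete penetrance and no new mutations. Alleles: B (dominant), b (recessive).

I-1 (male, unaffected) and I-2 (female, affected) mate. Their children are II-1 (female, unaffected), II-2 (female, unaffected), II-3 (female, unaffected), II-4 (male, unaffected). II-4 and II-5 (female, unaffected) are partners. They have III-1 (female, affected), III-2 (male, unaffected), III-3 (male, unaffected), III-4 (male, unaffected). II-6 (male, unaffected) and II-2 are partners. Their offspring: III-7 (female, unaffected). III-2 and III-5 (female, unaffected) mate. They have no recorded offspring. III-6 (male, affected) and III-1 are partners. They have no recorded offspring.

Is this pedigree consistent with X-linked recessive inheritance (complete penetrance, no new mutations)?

No

Under X-linked recessive, II-4 (unaffected, male) cannot arise from I-1 (unaffected) × I-2 (affected).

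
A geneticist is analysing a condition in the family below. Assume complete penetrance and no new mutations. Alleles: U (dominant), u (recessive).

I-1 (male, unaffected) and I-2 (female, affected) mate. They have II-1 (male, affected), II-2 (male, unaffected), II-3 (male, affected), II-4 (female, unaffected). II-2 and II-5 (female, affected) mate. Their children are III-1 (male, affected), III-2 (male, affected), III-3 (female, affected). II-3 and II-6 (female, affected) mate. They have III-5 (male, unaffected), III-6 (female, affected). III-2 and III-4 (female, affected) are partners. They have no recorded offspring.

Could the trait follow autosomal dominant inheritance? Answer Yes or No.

A consistent assignment under autosomal dominant exists: I-1 uu, I-2 Uu, II-1 Uu, II-2 uu, II-3 Uu, II-4 uu, II-5 UU, II-6 Uu, III-1 Uu, III-2 Uu, III-3 Uu, III-4 UU, III-5 uu, III-6 UU.
In this assignment every recorded phenotype matches its genotype and every non-founder's genotype is obtainable from its parents' genotypes, so the pedigree is consistent.

Yes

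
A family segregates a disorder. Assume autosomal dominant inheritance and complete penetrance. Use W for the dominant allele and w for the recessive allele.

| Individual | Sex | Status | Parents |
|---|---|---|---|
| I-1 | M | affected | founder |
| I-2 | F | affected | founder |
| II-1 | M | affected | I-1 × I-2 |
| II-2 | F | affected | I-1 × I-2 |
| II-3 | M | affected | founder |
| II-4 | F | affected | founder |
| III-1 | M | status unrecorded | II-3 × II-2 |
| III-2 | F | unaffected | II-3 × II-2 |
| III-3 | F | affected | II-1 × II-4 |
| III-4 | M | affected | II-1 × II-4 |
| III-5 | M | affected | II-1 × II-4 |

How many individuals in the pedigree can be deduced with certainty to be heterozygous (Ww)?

Obligate heterozygotes: II-2 is affected so carries W and passed w to III-2 (ww), so II-2 is Ww; II-3 is affected so carries W and passed w to III-2 (ww), so II-3 is Ww.
Every other individual is either homozygous by phenotype or has at least one consistent homozygous assignment, so the count is 2.

2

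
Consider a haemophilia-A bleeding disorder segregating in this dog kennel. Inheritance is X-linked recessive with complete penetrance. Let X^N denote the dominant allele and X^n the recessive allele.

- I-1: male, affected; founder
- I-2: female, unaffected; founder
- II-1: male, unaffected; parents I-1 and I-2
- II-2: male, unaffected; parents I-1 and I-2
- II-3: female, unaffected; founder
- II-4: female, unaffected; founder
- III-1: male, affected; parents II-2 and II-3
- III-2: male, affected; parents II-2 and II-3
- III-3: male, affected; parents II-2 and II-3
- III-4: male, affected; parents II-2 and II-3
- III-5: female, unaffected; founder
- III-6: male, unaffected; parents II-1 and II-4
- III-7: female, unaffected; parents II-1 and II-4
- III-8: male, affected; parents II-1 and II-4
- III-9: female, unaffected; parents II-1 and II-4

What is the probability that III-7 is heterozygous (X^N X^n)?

II-1 is unaffected, so II-1 is X^N Y.
II-4 is unaffected so carries N and passed n to III-8 (X^n Y), so II-4 is X^N X^n.
Their cross gives offspring ratios 1/2 X^N X^N : 1/2 X^N X^n. Conditioning on III-7 being unaffected, P(X^N X^n) = 1/2 / 1 = 1/2.

1/2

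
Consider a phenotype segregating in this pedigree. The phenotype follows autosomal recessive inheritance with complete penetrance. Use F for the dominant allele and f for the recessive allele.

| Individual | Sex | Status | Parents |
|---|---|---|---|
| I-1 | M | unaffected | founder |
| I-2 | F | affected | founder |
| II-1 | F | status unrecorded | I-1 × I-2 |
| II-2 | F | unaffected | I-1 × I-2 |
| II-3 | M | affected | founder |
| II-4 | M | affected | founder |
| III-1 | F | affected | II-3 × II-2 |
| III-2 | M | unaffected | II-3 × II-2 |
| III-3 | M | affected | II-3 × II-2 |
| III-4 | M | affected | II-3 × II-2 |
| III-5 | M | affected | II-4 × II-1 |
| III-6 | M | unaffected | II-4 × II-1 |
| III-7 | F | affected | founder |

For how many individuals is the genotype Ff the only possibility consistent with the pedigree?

Obligate heterozygotes: II-1 passed F to III-6 (Ff, whose f came from II-4) and received f from I-2 (ff), so II-1 is Ff; II-2 is unaffected so carries F and received f from I-2 (ff), so II-2 is Ff; III-2 is unaffected so carries F and received f from II-3 (ff), so III-2 is Ff; III-6 is unaffected so carries F and received f from II-4 (ff), so III-6 is Ff.
Every other individual is either homozygous by phenotype or has at least one consistent homozygous assignment, so the count is 4.

4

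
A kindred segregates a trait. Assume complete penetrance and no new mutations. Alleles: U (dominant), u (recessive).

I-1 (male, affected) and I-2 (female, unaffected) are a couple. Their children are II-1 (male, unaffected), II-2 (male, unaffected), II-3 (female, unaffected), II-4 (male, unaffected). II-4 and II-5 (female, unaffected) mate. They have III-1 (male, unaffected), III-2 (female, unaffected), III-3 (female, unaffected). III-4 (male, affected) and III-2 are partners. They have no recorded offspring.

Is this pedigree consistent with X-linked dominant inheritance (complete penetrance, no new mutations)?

No

Under X-linked dominant, II-3 (unaffected, female) cannot arise from I-1 (affected) × I-2 (unaffected).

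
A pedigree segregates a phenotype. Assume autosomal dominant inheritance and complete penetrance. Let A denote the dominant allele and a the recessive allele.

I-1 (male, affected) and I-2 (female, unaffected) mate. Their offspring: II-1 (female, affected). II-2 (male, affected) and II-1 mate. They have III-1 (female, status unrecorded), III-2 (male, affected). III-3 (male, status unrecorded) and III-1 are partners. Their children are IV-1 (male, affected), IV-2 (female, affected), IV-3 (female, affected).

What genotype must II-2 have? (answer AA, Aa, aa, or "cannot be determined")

II-2's phenotype allows AA or Aa, and no parent or child forces a single allele at both positions; consistent genotype assignments exist with II-2 as AA or Aa.

cannot be determined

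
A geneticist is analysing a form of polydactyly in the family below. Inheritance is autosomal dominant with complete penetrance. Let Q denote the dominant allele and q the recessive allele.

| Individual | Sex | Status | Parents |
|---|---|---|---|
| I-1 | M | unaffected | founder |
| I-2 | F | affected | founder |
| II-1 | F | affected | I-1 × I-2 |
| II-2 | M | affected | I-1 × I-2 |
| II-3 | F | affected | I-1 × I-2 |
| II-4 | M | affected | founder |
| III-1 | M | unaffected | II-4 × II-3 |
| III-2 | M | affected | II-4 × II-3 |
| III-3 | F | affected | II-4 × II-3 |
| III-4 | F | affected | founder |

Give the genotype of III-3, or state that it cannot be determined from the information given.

III-3's phenotype allows QQ or Qq, and no parent or child forces a single allele at both positions; consistent genotype assignments exist with III-3 as QQ or Qq.

cannot be determined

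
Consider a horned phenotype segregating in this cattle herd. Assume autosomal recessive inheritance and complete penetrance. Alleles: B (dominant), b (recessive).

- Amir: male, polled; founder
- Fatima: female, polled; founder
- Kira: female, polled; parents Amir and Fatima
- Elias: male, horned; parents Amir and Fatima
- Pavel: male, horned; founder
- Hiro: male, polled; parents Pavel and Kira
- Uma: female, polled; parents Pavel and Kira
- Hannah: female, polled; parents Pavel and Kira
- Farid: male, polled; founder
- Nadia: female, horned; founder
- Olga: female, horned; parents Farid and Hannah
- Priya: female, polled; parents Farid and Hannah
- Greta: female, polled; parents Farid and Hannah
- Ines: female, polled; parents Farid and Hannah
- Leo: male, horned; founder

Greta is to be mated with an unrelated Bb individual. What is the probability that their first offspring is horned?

Farid is polled so carries B and passed b to Olga (bb), so Farid is Bb.
Hannah is polled so carries B and received b from Pavel (bb), so Hannah is Bb.
Greta is a polled offspring of Farid (Bb) × Hannah (Bb), whose cross gives 1/4 BB : 1/2 Bb : 1/4 bb; conditioning on being polled, Greta is BB with probability 1/3, Bb with probability 2/3.
Summing over parental genotype combinations, P(offspring is horned) = 2/3·1/4 = 1/6.

1/6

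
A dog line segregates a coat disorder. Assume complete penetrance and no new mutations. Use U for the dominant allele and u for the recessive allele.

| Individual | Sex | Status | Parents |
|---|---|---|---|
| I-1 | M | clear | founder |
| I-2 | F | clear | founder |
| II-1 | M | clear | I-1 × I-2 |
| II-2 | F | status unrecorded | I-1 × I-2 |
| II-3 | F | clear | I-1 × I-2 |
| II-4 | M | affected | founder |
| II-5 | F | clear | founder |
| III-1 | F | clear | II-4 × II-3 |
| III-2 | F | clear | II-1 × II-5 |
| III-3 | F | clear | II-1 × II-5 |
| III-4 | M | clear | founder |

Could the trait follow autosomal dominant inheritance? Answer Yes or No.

Yes

A consistent assignment under autosomal dominant exists: I-1 uu, I-2 uu, II-1 uu, II-2 uu, II-3 uu, II-4 Uu, II-5 uu, III-1 uu, III-2 uu, III-3 uu, III-4 uu.
In this assignment every recorded phenotype matches its genotype and every non-founder's genotype is obtainable from its parents' genotypes, so the pedigree is consistent.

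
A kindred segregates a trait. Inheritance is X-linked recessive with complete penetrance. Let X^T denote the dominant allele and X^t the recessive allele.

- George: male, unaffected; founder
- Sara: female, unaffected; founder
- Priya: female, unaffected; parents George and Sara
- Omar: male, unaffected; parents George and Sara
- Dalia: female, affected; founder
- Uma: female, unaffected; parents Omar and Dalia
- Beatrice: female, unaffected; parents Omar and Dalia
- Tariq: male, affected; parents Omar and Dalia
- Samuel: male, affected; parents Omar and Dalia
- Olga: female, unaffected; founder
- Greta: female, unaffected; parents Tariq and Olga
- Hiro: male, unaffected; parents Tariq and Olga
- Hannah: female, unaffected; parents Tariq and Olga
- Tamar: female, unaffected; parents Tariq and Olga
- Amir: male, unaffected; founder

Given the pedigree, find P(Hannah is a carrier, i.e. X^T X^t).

Hannah is unaffected so carries T and received t from Tariq (X^t Y), so Hannah is X^T X^t, giving P(X^T X^t) = 1.

1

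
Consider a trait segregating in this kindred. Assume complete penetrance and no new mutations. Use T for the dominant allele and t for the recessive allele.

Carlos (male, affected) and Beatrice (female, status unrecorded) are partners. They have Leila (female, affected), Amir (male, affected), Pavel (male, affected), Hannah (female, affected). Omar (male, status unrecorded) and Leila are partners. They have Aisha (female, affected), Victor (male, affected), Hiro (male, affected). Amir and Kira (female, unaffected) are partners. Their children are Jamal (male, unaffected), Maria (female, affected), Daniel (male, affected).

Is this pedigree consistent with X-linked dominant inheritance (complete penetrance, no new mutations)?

No

Under X-linked dominant, Daniel (affected, male) cannot arise from Amir (affected) × Kira (unaffected).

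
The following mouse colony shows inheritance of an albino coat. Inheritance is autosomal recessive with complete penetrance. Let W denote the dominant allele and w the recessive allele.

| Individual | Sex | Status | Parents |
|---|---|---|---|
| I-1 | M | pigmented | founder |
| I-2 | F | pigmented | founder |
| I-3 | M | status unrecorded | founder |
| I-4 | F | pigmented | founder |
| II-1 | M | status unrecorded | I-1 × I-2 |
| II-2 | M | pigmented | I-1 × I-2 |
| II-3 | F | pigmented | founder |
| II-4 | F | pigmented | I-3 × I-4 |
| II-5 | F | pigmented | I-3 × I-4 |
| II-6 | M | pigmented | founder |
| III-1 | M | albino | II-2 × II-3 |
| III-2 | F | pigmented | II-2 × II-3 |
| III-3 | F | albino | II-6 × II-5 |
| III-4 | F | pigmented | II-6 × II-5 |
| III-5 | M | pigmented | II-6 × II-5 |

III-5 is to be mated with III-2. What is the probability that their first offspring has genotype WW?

II-6 is pigmented so carries W and passed w to III-3 (ww), so II-6 is Ww.
II-5 is pigmented so carries W and passed w to III-3 (ww), so II-5 is Ww.
III-5 is a pigmented offspring of II-6 (Ww) × II-5 (Ww), whose cross gives 1/4 WW : 1/2 Ww : 1/4 ww; conditioning on being pigmented, III-5 is WW with probability 1/3, Ww with probability 2/3.
II-2 is pigmented so carries W and passed w to III-1 (ww), so II-2 is Ww.
II-3 is pigmented so carries W and passed w to III-1 (ww), so II-3 is Ww.
III-2 is a pigmented offspring of II-2 (Ww) × II-3 (Ww), whose cross gives 1/4 WW : 1/2 Ww : 1/4 ww; conditioning on being pigmented, III-2 is WW with probability 1/3, Ww with probability 2/3.
Summing over parental genotype combinations, P(offspring has genotype WW) = 1/9·1 + 2/9·1/2 + 2/9·1/2 + 4/9·1/4 = 4/9.

4/9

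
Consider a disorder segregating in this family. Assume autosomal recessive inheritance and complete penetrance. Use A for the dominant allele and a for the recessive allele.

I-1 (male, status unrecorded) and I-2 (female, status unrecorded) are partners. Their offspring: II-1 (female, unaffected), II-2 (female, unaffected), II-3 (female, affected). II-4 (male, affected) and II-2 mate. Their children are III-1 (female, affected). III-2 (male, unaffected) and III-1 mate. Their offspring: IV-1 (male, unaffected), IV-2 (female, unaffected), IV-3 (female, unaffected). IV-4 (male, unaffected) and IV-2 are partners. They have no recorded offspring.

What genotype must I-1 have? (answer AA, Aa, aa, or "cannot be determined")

cannot be determined

I-1's phenotype is unrecorded, and no parent or child forces a single allele at both positions; consistent genotype assignments exist with I-1 as Aa or aa.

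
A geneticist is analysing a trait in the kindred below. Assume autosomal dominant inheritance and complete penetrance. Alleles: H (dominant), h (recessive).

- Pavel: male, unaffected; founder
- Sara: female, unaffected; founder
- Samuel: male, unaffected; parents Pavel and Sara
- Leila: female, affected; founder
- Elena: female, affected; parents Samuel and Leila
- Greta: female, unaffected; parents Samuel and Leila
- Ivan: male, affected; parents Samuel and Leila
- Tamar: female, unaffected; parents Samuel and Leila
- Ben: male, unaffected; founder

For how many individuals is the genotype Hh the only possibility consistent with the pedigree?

Obligate heterozygotes: Leila is affected so carries H and passed h to Greta (hh), so Leila is Hh; Elena is affected so carries H and received h from Samuel (hh), so Elena is Hh; Ivan is affected so carries H and received h from Samuel (hh), so Ivan is Hh.
Every other individual is either homozygous by phenotype or has at least one consistent homozygous assignment, so the count is 3.

3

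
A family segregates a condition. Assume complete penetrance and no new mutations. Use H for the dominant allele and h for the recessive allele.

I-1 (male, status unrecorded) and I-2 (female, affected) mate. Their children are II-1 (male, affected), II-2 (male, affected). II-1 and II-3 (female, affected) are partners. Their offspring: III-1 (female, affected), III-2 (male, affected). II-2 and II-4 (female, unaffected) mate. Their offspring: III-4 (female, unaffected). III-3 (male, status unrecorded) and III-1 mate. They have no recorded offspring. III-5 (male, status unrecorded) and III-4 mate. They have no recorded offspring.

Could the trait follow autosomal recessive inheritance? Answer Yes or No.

Yes

A consistent assignment under autosomal recessive exists: I-1 Hh, I-2 hh, II-1 hh, II-2 hh, II-3 hh, II-4 HH, III-1 hh, III-2 hh, III-3 HH, III-4 Hh, III-5 HH.
In this assignment every recorded phenotype matches its genotype and every non-founder's genotype is obtainable from its parents' genotypes, so the pedigree is consistent.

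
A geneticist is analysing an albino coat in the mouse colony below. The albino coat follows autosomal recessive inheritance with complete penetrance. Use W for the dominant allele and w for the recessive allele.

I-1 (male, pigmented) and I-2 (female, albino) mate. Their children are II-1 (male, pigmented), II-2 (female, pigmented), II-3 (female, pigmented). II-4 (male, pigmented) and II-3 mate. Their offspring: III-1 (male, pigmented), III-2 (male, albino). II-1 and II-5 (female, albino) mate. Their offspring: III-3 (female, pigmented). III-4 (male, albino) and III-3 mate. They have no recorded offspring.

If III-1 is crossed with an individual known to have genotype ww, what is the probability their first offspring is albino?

II-4 is pigmented so carries W and passed w to III-2 (ww), so II-4 is Ww.
II-3 is pigmented so carries W and received w from I-2 (ww), so II-3 is Ww.
III-1 is a pigmented offspring of II-4 (Ww) × II-3 (Ww), whose cross gives 1/4 WW : 1/2 Ww : 1/4 ww; conditioning on being pigmented, III-1 is WW with probability 1/3, Ww with probability 2/3.
Summing over parental genotype combinations, P(offspring is albino) = 2/3·1/2 = 1/3.

1/3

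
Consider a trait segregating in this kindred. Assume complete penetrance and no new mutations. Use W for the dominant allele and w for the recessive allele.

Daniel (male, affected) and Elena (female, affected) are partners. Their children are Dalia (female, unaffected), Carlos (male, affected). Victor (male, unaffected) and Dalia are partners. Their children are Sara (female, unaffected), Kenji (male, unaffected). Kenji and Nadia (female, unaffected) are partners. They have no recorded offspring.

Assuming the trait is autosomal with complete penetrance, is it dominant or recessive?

Daniel and Elena are both affected yet have an unaffected child Dalia. Under a recessive model two affected parents are homozygous and every child would be affected, so the trait cannot be recessive.

dominant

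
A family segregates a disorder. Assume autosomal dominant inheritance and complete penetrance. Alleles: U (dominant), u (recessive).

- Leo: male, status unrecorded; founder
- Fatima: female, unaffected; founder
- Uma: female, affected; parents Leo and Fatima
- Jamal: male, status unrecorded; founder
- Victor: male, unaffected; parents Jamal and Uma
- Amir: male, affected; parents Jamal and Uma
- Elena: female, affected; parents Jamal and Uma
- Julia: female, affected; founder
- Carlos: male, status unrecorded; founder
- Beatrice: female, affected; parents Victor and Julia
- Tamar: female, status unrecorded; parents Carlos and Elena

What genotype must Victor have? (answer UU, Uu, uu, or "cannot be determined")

Victor is unaffected, so Victor is uu.

uu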